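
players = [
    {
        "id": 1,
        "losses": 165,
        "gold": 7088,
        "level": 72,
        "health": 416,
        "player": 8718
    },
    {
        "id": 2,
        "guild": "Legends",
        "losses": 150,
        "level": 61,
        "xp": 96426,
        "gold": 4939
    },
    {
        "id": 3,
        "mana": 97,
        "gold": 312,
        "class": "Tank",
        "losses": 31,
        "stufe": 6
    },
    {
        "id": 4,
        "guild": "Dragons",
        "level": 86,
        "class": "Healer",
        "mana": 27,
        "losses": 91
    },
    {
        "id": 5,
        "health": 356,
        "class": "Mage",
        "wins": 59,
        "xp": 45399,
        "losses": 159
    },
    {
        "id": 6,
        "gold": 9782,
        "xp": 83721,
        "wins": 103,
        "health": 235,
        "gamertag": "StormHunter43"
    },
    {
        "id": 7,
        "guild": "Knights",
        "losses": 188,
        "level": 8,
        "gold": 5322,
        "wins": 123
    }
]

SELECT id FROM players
[1, 2, 3, 4, 5, 6, 7]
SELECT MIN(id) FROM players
1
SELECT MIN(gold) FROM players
312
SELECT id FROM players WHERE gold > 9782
[]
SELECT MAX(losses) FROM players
188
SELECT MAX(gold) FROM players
9782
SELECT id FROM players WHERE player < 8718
[]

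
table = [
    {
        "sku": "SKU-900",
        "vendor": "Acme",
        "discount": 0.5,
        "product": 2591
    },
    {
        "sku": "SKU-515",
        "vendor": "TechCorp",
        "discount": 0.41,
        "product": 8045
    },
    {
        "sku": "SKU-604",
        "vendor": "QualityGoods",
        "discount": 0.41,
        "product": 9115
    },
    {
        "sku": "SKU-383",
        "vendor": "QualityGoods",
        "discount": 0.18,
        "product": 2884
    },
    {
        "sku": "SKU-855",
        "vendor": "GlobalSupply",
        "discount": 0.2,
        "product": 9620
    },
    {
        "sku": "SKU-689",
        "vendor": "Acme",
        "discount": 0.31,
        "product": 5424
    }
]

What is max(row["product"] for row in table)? 9620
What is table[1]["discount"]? 0.41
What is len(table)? 6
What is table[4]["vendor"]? "GlobalSupply"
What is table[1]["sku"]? "SKU-515"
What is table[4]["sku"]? "SKU-855"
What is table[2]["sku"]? "SKU-604"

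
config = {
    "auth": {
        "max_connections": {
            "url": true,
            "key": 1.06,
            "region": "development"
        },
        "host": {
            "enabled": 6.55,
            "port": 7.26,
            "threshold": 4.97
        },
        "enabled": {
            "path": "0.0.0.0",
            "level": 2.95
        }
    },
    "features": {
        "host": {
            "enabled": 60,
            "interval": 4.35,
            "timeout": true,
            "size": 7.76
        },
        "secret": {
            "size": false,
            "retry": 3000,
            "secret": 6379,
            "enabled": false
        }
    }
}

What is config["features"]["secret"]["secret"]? 6379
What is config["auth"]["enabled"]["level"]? 2.95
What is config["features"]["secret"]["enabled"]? False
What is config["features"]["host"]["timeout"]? True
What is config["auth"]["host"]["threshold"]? 4.97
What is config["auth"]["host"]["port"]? 7.26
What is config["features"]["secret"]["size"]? False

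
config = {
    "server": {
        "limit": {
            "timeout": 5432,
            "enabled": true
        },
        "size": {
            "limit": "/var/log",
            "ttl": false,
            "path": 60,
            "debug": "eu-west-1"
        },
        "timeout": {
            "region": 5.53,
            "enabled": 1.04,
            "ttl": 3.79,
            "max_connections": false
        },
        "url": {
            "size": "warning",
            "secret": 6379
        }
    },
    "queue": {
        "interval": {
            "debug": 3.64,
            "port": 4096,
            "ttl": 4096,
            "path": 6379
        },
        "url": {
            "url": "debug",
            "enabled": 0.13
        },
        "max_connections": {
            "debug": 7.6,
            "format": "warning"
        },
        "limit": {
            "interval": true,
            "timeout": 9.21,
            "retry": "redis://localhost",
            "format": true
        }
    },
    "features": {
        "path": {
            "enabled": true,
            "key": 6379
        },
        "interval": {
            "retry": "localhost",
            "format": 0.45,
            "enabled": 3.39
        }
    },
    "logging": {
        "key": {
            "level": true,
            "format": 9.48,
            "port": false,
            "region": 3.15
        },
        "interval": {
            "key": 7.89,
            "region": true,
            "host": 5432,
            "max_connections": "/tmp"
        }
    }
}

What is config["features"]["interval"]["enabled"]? 3.39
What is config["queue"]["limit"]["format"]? True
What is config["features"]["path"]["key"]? 6379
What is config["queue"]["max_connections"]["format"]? "warning"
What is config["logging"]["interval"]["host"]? 5432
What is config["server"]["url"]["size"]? "warning"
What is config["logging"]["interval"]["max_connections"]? "/tmp"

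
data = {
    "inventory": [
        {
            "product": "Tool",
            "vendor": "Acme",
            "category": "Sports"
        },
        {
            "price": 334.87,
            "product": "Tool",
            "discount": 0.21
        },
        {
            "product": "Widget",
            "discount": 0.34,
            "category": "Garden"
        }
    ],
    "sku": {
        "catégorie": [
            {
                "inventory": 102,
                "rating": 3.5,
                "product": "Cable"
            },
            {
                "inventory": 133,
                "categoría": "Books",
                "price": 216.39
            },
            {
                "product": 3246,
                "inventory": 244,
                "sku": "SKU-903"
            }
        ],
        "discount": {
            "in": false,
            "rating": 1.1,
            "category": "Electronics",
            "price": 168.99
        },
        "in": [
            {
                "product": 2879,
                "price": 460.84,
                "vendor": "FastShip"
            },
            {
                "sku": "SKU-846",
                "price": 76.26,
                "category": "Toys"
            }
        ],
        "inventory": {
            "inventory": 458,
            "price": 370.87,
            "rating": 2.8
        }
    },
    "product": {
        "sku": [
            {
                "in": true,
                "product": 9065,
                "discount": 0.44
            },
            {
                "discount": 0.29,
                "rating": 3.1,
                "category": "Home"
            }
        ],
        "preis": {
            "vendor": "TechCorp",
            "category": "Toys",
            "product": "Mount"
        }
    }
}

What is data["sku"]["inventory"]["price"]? 370.87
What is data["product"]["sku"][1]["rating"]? 3.1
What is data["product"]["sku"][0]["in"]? True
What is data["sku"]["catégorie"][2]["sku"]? "SKU-903"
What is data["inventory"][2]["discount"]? 0.34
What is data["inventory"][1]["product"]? "Tool"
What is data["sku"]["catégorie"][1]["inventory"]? 133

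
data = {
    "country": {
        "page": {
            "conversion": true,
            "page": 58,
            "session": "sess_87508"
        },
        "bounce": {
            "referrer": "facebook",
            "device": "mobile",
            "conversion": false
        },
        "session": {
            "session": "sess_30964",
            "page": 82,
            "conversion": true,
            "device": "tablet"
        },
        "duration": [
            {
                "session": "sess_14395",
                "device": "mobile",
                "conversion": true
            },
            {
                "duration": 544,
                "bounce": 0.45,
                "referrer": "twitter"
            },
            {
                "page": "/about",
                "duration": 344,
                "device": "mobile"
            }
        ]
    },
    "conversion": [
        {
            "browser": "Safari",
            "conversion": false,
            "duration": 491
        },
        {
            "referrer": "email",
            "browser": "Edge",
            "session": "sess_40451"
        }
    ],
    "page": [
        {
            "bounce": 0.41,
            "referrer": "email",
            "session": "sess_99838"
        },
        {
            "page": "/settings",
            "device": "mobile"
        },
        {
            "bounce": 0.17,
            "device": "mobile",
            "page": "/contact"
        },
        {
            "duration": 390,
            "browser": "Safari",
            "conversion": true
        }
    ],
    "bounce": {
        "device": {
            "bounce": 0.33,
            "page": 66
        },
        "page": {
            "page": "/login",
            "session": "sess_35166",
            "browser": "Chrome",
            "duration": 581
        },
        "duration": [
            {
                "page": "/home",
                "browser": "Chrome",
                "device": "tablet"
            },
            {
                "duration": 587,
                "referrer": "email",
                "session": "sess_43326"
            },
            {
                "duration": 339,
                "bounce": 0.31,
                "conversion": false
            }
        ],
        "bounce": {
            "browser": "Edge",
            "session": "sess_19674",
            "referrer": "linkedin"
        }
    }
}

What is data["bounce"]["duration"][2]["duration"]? 339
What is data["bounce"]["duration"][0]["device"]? "tablet"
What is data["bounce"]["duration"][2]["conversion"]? False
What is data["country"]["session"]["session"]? "sess_30964"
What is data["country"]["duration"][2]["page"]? "/about"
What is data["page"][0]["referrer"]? "email"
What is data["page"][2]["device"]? "mobile"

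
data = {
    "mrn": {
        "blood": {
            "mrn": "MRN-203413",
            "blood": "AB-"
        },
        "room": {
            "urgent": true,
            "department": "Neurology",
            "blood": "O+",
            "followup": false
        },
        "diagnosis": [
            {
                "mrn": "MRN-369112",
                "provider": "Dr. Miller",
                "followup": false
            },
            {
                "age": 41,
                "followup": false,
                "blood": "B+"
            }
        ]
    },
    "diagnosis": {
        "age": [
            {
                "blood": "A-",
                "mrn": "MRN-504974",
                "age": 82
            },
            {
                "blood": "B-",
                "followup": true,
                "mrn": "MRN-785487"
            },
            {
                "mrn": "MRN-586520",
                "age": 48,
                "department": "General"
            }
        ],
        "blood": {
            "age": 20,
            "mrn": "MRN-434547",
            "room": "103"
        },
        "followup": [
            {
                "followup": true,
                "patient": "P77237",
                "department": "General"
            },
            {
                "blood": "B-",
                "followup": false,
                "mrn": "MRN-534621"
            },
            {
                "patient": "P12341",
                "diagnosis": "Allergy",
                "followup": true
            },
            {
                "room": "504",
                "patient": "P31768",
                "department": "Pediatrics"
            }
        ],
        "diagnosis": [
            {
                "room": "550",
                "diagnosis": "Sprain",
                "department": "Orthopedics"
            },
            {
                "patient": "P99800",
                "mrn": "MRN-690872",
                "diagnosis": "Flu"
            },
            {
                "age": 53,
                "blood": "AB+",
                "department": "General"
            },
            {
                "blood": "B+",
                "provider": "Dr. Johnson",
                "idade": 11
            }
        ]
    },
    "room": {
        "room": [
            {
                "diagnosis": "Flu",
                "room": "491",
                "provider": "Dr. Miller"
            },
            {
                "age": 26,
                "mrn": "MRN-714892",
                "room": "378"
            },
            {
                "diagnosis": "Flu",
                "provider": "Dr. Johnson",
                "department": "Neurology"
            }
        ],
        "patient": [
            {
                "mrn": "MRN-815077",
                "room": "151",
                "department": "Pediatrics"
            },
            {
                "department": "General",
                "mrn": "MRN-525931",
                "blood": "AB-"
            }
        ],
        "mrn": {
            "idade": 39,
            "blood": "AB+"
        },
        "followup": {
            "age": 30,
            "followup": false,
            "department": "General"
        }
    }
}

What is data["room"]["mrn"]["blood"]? "AB+"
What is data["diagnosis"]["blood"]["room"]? "103"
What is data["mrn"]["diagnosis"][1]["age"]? 41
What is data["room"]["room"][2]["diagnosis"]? "Flu"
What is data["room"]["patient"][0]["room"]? "151"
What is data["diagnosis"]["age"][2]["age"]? 48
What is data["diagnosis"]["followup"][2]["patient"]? "P12341"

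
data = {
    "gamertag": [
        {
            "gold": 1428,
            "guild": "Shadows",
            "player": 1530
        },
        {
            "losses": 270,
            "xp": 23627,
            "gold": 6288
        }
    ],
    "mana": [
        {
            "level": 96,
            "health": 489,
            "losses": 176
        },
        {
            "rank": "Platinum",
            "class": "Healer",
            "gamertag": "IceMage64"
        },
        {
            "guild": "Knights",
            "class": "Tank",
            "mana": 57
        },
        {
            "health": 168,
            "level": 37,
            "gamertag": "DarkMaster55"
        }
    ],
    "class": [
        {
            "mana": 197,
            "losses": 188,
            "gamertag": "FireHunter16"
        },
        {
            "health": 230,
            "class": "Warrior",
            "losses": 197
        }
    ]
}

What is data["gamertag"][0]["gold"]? 1428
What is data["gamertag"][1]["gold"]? 6288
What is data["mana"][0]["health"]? 489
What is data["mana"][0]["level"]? 96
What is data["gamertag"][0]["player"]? 1530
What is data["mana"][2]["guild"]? "Knights"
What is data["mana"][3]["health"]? 168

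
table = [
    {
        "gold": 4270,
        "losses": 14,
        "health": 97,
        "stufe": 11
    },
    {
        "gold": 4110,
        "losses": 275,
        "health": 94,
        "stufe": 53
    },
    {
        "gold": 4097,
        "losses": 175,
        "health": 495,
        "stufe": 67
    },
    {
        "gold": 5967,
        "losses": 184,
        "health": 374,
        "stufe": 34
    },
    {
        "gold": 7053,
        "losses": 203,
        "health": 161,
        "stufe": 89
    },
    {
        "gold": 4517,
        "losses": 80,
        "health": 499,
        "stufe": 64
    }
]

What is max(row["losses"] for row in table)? 275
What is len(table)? 6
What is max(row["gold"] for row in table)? 7053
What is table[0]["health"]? 97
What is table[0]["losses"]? 14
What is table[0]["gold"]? 4270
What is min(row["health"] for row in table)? 94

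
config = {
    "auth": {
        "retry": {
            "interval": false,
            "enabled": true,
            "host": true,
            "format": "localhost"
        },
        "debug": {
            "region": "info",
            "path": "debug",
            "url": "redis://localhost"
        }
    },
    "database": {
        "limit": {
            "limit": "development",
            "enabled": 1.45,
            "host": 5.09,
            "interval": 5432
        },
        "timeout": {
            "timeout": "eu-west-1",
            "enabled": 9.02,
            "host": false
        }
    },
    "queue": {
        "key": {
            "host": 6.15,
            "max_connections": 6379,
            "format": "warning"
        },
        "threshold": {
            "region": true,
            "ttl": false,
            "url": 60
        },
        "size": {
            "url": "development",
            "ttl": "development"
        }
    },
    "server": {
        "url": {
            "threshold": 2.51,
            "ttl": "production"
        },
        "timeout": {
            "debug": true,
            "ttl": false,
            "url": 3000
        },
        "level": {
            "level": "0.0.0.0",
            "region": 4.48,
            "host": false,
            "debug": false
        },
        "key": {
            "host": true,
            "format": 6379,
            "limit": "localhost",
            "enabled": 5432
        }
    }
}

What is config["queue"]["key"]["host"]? 6.15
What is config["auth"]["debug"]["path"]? "debug"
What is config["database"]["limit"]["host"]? 5.09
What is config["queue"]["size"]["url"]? "development"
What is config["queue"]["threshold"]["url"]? 60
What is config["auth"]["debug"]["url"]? "redis://localhost"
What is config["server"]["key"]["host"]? True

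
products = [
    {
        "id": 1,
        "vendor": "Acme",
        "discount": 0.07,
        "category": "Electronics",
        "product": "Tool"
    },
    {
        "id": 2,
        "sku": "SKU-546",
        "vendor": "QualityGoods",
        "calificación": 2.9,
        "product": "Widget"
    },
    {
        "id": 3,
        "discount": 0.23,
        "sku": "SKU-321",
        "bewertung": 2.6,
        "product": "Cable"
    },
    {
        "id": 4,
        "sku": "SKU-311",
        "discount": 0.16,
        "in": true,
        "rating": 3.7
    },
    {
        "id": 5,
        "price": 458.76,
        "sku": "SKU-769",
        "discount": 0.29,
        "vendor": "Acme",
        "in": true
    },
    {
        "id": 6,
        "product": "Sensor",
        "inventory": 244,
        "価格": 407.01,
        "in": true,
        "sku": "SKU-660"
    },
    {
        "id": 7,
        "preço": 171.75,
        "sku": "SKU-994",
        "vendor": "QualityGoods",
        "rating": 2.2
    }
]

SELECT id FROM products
[1, 2, 3, 4, 5, 6, 7]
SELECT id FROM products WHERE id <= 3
[1, 2, 3]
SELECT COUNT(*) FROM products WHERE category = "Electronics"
1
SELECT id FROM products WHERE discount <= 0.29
[1, 3, 4, 5]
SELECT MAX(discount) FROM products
0.29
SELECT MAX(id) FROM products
7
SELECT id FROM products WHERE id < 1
[]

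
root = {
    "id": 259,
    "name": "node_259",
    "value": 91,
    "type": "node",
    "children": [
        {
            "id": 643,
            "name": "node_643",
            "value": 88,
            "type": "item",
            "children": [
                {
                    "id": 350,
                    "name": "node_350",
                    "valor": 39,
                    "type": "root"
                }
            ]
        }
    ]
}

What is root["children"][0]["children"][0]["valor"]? 39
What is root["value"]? 91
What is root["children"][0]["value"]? 88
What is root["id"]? 259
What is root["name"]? "node_259"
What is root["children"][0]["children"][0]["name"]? "node_350"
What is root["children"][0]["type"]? "item"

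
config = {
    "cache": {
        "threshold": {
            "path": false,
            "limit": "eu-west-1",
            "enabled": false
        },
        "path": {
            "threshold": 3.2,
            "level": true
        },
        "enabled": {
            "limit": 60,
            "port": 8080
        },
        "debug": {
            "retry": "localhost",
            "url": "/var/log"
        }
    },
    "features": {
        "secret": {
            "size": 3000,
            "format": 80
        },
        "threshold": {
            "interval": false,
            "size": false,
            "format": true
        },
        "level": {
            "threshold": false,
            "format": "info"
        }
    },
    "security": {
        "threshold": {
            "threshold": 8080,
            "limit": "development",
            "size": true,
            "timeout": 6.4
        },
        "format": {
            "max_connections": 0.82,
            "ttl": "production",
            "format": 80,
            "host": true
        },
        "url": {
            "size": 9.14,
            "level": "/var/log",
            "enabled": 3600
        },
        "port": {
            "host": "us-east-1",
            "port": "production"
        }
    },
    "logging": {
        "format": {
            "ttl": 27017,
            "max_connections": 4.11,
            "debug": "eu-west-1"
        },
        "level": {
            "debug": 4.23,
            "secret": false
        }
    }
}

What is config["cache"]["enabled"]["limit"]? 60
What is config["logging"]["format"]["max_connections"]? 4.11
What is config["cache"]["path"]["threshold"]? 3.2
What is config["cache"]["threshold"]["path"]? False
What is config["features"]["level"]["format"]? "info"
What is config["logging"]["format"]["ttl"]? 27017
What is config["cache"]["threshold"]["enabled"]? False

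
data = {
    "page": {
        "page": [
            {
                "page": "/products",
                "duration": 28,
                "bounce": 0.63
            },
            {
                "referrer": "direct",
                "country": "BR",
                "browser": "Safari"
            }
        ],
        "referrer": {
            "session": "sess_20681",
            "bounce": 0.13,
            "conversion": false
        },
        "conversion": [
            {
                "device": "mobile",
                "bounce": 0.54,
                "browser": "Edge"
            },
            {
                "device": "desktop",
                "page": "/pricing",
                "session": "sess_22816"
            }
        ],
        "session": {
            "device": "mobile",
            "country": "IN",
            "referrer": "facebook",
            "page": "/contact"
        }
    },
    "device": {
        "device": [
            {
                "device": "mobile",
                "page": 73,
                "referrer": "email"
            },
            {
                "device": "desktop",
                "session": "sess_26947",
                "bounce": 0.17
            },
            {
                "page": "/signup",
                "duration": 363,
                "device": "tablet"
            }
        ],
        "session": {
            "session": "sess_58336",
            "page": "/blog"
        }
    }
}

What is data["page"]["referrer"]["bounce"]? 0.13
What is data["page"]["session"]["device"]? "mobile"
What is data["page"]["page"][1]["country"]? "BR"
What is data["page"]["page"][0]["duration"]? 28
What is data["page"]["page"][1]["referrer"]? "direct"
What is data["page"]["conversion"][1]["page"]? "/pricing"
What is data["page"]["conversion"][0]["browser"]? "Edge"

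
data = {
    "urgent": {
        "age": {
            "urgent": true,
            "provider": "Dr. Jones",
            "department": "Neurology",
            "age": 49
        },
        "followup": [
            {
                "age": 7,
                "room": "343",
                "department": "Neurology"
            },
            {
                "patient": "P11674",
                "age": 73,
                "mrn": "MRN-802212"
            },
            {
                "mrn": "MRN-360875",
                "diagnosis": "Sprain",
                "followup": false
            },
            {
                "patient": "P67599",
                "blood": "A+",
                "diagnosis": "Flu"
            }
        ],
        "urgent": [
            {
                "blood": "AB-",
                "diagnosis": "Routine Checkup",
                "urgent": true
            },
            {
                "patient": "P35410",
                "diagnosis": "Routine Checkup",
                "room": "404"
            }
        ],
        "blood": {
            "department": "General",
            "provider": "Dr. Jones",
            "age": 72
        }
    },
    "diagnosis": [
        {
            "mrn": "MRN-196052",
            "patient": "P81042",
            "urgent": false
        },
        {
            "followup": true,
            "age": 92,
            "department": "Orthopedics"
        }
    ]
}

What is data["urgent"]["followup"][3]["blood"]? "A+"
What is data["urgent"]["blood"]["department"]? "General"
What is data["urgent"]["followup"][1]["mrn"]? "MRN-802212"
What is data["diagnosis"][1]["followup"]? True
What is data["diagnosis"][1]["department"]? "Orthopedics"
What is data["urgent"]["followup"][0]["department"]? "Neurology"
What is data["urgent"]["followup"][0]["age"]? 7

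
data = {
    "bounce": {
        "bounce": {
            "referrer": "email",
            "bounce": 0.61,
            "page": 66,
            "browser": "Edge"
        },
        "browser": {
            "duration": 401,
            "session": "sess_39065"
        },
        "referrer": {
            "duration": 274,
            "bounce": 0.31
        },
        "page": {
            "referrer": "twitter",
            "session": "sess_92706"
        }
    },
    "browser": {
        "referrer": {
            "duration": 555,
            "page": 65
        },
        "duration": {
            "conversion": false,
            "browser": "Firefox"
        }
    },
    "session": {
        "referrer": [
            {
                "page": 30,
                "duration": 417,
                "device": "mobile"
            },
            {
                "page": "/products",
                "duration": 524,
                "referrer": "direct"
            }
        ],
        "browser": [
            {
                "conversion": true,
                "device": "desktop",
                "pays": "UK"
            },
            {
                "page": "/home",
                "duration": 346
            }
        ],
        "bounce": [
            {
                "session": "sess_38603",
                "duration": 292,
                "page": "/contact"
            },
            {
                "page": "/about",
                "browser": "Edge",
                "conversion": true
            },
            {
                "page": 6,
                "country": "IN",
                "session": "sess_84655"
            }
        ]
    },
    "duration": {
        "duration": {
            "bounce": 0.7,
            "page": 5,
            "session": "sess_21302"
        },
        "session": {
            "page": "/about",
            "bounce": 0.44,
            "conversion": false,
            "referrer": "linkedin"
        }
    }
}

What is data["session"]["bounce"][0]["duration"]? 292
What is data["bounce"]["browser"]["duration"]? 401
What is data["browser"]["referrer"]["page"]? 65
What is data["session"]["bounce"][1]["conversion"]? True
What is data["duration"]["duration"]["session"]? "sess_21302"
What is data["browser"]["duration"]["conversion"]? False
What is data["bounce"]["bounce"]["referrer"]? "email"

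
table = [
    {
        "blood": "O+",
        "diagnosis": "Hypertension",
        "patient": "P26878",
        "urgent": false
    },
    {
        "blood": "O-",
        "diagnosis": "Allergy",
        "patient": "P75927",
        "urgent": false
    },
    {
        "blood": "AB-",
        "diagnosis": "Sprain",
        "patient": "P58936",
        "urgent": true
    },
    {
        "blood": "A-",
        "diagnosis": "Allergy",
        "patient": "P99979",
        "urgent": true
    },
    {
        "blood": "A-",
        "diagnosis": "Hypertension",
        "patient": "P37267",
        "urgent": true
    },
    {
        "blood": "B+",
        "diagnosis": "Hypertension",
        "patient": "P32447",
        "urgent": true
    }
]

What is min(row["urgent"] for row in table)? False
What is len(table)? 6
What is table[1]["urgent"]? False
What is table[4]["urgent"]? True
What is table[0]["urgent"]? False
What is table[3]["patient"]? "P99979"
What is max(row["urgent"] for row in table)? True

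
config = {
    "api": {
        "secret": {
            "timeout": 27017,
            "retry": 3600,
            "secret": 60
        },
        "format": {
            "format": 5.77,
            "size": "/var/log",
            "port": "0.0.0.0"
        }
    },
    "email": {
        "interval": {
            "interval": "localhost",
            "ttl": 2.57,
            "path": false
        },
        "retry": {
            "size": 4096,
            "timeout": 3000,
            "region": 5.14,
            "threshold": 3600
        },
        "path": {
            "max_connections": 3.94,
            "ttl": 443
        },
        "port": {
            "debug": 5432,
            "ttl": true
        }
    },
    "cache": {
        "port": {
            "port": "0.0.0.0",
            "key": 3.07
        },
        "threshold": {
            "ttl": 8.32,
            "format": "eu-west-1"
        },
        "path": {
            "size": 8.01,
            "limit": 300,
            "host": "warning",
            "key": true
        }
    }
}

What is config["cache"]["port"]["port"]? "0.0.0.0"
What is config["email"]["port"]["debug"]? 5432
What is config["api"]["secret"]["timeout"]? 27017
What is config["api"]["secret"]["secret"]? 60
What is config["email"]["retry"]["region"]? 5.14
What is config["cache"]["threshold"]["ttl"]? 8.32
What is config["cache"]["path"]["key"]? True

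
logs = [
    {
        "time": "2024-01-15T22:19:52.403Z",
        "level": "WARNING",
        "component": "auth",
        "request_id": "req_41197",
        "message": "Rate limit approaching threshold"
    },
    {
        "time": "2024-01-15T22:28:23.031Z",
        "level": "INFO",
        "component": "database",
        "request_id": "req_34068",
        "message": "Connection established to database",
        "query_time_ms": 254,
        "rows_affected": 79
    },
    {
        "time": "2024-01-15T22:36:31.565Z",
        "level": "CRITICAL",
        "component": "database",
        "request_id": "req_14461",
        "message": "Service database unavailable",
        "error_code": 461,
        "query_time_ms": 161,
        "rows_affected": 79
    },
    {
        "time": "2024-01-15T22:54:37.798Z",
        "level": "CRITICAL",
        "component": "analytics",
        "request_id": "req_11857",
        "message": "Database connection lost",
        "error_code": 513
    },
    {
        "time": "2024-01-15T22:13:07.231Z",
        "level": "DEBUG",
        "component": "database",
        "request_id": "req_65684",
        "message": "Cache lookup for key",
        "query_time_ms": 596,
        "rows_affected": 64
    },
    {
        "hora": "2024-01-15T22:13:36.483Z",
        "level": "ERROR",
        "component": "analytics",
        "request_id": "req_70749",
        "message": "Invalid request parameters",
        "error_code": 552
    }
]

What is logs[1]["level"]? "INFO"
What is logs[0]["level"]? "WARNING"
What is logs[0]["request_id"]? "req_41197"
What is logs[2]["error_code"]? 461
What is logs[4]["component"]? "database"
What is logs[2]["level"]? "CRITICAL"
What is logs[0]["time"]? "2024-01-15T22:19:52.403Z"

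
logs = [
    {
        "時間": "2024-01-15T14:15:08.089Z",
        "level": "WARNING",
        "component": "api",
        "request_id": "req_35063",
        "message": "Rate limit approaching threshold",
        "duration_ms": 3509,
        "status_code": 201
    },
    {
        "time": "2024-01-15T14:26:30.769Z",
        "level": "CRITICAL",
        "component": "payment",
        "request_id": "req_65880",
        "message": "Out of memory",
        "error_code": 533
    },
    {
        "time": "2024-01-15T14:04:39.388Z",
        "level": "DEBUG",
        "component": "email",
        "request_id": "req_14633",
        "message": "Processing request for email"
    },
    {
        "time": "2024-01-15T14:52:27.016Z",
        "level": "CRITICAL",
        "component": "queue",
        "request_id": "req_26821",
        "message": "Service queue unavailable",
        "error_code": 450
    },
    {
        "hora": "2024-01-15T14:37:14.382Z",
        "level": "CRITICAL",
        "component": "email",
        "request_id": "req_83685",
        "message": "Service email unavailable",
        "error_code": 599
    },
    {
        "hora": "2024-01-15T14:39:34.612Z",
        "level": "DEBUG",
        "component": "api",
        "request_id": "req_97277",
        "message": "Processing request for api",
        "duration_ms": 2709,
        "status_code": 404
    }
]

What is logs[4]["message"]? "Service email unavailable"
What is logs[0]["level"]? "WARNING"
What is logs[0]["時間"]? "2024-01-15T14:15:08.089Z"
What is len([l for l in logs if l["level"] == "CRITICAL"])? 3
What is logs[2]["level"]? "DEBUG"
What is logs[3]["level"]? "CRITICAL"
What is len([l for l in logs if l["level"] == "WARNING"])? 1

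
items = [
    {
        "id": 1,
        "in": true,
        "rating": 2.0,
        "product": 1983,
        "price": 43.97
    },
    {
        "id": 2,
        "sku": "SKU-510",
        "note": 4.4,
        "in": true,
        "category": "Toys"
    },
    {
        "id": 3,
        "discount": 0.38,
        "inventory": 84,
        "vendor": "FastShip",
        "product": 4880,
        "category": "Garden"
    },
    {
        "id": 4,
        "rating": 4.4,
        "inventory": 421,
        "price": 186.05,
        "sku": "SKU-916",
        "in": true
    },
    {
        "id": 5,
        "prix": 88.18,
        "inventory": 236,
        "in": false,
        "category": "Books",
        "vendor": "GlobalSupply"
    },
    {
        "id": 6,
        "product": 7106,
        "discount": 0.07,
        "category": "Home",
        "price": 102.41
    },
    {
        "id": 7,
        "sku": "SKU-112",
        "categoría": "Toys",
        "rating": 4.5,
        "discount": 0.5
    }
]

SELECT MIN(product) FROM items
1983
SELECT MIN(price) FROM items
43.97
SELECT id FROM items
[1, 2, 3, 4, 5, 6, 7]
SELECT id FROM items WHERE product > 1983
[3, 6]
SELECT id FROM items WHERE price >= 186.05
[4]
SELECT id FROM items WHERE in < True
[5]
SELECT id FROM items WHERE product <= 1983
[1]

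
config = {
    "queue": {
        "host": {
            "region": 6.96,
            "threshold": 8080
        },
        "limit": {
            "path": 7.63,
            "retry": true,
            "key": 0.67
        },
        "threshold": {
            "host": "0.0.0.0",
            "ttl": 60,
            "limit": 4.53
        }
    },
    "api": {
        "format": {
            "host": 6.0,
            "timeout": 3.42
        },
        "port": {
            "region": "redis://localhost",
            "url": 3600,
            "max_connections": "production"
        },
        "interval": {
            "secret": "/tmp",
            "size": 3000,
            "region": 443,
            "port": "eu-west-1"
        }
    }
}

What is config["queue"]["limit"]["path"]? 7.63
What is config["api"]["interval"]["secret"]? "/tmp"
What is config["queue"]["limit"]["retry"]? True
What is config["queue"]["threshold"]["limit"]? 4.53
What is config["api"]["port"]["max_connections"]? "production"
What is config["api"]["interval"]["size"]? 3000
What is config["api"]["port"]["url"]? 3600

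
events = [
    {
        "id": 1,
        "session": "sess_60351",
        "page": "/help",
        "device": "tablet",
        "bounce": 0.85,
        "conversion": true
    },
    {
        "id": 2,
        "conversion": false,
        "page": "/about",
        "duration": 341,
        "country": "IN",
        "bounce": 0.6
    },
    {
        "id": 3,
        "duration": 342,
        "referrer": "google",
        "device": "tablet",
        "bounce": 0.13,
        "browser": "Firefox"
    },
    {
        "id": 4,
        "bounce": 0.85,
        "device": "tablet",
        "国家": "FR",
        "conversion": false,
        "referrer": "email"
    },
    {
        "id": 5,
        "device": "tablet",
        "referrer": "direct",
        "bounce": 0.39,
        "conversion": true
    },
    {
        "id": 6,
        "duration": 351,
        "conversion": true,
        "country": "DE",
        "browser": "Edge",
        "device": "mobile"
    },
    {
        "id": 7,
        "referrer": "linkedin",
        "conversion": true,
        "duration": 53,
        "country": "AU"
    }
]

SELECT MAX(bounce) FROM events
0.85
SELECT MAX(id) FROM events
7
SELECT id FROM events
[1, 2, 3, 4, 5, 6, 7]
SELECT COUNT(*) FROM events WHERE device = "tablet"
4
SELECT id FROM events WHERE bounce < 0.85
[2, 3, 5]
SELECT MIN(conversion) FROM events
False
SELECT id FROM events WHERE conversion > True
[]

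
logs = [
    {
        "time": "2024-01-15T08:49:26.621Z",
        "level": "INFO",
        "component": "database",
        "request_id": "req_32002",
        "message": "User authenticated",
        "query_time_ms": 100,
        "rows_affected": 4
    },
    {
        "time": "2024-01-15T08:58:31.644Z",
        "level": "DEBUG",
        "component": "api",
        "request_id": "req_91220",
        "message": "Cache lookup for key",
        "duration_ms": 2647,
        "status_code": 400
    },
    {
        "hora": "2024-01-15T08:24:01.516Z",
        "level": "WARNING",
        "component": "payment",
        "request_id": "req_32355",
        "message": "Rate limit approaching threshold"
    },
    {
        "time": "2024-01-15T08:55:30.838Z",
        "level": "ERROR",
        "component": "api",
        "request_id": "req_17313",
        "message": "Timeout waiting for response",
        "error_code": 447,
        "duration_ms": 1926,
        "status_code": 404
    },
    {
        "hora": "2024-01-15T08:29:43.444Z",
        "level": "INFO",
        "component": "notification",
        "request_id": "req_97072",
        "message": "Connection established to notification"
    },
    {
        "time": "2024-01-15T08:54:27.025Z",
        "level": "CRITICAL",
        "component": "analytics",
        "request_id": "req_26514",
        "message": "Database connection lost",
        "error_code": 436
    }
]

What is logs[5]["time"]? "2024-01-15T08:54:27.025Z"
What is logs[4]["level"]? "INFO"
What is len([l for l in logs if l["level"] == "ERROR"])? 1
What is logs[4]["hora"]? "2024-01-15T08:29:43.444Z"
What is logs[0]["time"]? "2024-01-15T08:49:26.621Z"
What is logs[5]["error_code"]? 436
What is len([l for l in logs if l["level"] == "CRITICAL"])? 1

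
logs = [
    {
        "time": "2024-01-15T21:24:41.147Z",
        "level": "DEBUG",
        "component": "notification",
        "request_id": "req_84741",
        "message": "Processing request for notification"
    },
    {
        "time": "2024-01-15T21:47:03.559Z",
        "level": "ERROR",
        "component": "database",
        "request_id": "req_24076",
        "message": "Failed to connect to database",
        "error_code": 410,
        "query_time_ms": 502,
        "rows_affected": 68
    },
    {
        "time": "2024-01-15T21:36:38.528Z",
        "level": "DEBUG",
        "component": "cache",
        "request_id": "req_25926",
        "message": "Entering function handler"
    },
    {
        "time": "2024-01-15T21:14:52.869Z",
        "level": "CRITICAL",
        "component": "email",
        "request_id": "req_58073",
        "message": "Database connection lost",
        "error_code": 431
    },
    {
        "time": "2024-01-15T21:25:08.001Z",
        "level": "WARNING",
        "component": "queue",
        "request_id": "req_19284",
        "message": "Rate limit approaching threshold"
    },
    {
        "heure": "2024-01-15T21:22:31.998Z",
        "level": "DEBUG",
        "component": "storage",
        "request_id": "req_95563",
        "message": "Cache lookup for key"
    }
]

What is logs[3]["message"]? "Database connection lost"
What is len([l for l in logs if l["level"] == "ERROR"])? 1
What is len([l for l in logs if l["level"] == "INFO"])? 0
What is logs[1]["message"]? "Failed to connect to database"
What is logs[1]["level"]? "ERROR"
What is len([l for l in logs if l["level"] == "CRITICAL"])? 1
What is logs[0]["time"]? "2024-01-15T21:24:41.147Z"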